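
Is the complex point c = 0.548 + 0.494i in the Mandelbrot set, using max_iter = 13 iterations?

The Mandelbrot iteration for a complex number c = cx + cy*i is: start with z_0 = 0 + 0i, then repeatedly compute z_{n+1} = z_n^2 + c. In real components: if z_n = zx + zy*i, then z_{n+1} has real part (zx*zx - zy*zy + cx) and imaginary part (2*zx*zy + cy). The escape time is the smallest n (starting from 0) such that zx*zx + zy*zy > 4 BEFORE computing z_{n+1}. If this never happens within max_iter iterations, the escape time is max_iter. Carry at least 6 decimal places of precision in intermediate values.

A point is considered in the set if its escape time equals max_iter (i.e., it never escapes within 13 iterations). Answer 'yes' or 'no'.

Answer: no

Derivation:
z_0 = 0 + 0i, c = 0.5480 + 0.4940i
Iter 1: z = 0.5480 + 0.4940i, |z|^2 = 0.5443
Iter 2: z = 0.6043 + 1.0354i, |z|^2 = 1.4372
Iter 3: z = -0.1590 + 1.7453i, |z|^2 = 3.0715
Iter 4: z = -2.4730 + -0.0609i, |z|^2 = 6.1193
Escaped at iteration 4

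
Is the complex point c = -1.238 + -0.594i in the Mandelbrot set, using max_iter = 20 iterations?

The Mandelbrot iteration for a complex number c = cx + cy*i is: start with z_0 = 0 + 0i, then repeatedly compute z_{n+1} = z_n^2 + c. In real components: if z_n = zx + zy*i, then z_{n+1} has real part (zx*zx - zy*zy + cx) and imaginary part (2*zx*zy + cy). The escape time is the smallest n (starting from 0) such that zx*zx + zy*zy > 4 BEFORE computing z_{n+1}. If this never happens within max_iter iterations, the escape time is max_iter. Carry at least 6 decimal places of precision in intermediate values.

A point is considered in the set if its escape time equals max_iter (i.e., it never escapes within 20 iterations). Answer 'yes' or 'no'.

z_0 = 0 + 0i, c = -1.2380 + -0.5940i
Iter 1: z = -1.2380 + -0.5940i, |z|^2 = 1.8855
Iter 2: z = -0.0582 + 0.8767i, |z|^2 = 0.7721
Iter 3: z = -2.0033 + -0.6960i, |z|^2 = 4.4977
Escaped at iteration 3

Answer: no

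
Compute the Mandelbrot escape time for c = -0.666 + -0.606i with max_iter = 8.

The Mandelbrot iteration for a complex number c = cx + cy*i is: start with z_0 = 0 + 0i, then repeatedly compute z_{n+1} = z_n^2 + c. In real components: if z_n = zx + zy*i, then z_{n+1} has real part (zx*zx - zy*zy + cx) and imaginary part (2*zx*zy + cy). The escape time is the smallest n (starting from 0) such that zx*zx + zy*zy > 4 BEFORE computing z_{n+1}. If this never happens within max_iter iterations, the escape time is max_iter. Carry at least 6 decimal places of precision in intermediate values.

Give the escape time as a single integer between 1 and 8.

z_0 = 0 + 0i, c = -0.6660 + -0.6060i
Iter 1: z = -0.6660 + -0.6060i, |z|^2 = 0.8108
Iter 2: z = -0.5897 + 0.2012i, |z|^2 = 0.3882
Iter 3: z = -0.3588 + -0.8433i, |z|^2 = 0.8398
Iter 4: z = -1.2484 + -0.0009i, |z|^2 = 1.5585
Iter 5: z = 0.8925 + -0.6037i, |z|^2 = 1.1610
Iter 6: z = -0.2338 + -1.6836i, |z|^2 = 2.8890
Iter 7: z = -3.4457 + 0.1812i, |z|^2 = 11.9059
Escaped at iteration 7

Answer: 7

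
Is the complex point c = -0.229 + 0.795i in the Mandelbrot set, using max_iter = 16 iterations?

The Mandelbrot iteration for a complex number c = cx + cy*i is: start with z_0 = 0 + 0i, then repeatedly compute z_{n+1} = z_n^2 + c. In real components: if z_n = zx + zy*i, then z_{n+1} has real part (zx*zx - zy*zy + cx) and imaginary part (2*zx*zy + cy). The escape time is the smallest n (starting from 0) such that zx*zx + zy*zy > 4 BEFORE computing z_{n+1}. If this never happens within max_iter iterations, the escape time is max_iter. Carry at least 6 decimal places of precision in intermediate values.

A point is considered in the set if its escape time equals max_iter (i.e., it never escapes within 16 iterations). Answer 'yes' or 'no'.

Answer: yes

Derivation:
z_0 = 0 + 0i, c = -0.2290 + 0.7950i
Iter 1: z = -0.2290 + 0.7950i, |z|^2 = 0.6845
Iter 2: z = -0.8086 + 0.4309i, |z|^2 = 0.8395
Iter 3: z = 0.2391 + 0.0982i, |z|^2 = 0.0668
Iter 4: z = -0.1815 + 0.8420i, |z|^2 = 0.7418
Iter 5: z = -0.9050 + 0.4895i, |z|^2 = 1.0585
Iter 6: z = 0.3504 + -0.0909i, |z|^2 = 0.1310
Iter 7: z = -0.1145 + 0.7313i, |z|^2 = 0.5479
Iter 8: z = -0.7507 + 0.6276i, |z|^2 = 0.9574
Iter 9: z = -0.0593 + -0.1472i, |z|^2 = 0.0252
Iter 10: z = -0.2472 + 0.8125i, |z|^2 = 0.7212
Iter 11: z = -0.8280 + 0.3934i, |z|^2 = 0.8403
Iter 12: z = 0.3018 + 0.1436i, |z|^2 = 0.1117
Iter 13: z = -0.1585 + 0.8817i, |z|^2 = 0.8025
Iter 14: z = -0.9812 + 0.5155i, |z|^2 = 1.2285
Iter 15: z = 0.4681 + -0.2166i, |z|^2 = 0.2660
Did not escape in 16 iterations → in set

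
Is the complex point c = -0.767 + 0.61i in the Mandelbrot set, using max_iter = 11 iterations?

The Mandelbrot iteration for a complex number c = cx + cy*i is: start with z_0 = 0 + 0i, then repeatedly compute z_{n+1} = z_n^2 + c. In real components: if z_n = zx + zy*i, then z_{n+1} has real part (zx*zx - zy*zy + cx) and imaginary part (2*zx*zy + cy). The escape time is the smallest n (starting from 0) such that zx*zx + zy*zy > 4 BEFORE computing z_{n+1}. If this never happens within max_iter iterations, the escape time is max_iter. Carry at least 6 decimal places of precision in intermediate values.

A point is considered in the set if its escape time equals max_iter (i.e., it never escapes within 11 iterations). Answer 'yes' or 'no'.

Answer: no

Derivation:
z_0 = 0 + 0i, c = -0.7670 + 0.6100i
Iter 1: z = -0.7670 + 0.6100i, |z|^2 = 0.9604
Iter 2: z = -0.5508 + -0.3257i, |z|^2 = 0.4095
Iter 3: z = -0.5697 + 0.9688i, |z|^2 = 1.2632
Iter 4: z = -1.3811 + -0.4939i, |z|^2 = 2.1513
Iter 5: z = 0.8964 + 1.9743i, |z|^2 = 4.7015
Escaped at iteration 5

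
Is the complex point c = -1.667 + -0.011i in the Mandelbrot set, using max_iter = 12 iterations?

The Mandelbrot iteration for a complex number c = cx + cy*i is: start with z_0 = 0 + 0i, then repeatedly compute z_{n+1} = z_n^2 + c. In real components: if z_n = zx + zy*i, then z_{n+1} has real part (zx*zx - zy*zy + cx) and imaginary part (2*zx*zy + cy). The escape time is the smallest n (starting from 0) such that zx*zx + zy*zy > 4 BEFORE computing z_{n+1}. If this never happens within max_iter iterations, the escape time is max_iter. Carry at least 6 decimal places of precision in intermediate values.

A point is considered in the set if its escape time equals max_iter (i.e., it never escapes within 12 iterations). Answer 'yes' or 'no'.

Answer: no

Derivation:
z_0 = 0 + 0i, c = -1.6670 + -0.0110i
Iter 1: z = -1.6670 + -0.0110i, |z|^2 = 2.7790
Iter 2: z = 1.1118 + 0.0257i, |z|^2 = 1.2367
Iter 3: z = -0.4316 + 0.0461i, |z|^2 = 0.1884
Iter 4: z = -1.4828 + -0.0508i, |z|^2 = 2.2013
Iter 5: z = 0.5292 + 0.1396i, |z|^2 = 0.2995
Iter 6: z = -1.4065 + 0.1368i, |z|^2 = 1.9969
Iter 7: z = 0.2925 + -0.3957i, |z|^2 = 0.2421
Iter 8: z = -1.7380 + -0.2424i, |z|^2 = 3.0796
Iter 9: z = 1.2950 + 0.8317i, |z|^2 = 2.3688
Iter 10: z = -0.6817 + 2.1432i, |z|^2 = 5.0580
Escaped at iteration 10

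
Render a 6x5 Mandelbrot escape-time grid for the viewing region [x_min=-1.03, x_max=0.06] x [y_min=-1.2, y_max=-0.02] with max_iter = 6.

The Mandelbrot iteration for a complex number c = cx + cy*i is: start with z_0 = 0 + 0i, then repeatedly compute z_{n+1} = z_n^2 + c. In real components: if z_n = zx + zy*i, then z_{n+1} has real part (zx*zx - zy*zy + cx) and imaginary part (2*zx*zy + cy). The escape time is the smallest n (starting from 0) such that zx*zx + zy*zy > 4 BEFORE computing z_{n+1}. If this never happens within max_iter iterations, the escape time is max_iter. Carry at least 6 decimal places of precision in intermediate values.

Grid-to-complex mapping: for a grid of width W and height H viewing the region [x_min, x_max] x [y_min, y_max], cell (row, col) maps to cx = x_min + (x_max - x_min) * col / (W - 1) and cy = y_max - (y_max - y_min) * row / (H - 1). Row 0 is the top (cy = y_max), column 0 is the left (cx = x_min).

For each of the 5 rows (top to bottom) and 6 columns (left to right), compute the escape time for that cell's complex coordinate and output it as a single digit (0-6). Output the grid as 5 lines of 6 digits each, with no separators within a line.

(row=0, col=0): c = -1.0300 + -0.0200i → escape time 6
(row=0, col=1): c = -0.8120 + -0.0200i → escape time 6
(row=0, col=2): c = -0.5940 + -0.0200i → escape time 6
(row=0, col=3): c = -0.3760 + -0.0200i → escape time 6
(row=0, col=4): c = -0.1580 + -0.0200i → escape time 6
(row=0, col=5): c = 0.0600 + -0.0200i → escape time 6
(row=1, col=0): c = -1.0300 + -0.3150i → escape time 6
(row=1, col=1): c = -0.8120 + -0.3150i → escape time 6
(row=1, col=2): c = -0.5940 + -0.3150i → escape time 6
(row=1, col=3): c = -0.3760 + -0.3150i → escape time 6
(row=1, col=4): c = -0.1580 + -0.3150i → escape time 6
(row=1, col=5): c = 0.0600 + -0.3150i → escape time 6
(row=2, col=0): c = -1.0300 + -0.6100i → escape time 4
(row=2, col=1): c = -0.8120 + -0.6100i → escape time 5
(row=2, col=2): c = -0.5940 + -0.6100i → escape time 6
(row=2, col=3): c = -0.3760 + -0.6100i → escape time 6
(row=2, col=4): c = -0.1580 + -0.6100i → escape time 6
(row=2, col=5): c = 0.0600 + -0.6100i → escape time 6
(row=3, col=0): c = -1.0300 + -0.9050i → escape time 3
(row=3, col=1): c = -0.8120 + -0.9050i → escape time 3
(row=3, col=2): c = -0.5940 + -0.9050i → escape time 4
(row=3, col=3): c = -0.3760 + -0.9050i → escape time 5
(row=3, col=4): c = -0.1580 + -0.9050i → escape time 6
(row=3, col=5): c = 0.0600 + -0.9050i → escape time 6
(row=4, col=0): c = -1.0300 + -1.2000i → escape time 3
(row=4, col=1): c = -0.8120 + -1.2000i → escape time 3
(row=4, col=2): c = -0.5940 + -1.2000i → escape time 3
(row=4, col=3): c = -0.3760 + -1.2000i → escape time 3
(row=4, col=4): c = -0.1580 + -1.2000i → escape time 3
(row=4, col=5): c = 0.0600 + -1.2000i → escape time 3

Answer: 666666
666666
456666
334566
333333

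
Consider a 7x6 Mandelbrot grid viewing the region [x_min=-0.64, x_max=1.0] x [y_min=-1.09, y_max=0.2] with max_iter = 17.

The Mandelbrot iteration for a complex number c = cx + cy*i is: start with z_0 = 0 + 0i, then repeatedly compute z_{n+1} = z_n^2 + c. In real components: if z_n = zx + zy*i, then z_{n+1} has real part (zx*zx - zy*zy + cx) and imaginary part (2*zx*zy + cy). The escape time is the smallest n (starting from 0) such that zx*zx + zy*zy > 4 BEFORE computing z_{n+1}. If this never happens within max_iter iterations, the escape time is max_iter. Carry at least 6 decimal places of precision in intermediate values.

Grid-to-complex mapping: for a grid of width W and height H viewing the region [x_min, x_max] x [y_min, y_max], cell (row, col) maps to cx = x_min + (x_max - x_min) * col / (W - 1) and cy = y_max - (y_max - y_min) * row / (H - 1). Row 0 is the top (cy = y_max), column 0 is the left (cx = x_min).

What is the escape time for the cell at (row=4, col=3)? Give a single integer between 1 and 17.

Answer: 5

Derivation:
z_0 = 0 + 0i, c = 0.1800 + -0.8320i
Iter 1: z = 0.1800 + -0.8320i, |z|^2 = 0.7246
Iter 2: z = -0.4798 + -1.1315i, |z|^2 = 1.5106
Iter 3: z = -0.8701 + 0.2539i, |z|^2 = 0.8215
Iter 4: z = 0.8726 + -1.2738i, |z|^2 = 2.3840
Iter 5: z = -0.6810 + -3.0551i, |z|^2 = 9.7973
Escaped at iteration 5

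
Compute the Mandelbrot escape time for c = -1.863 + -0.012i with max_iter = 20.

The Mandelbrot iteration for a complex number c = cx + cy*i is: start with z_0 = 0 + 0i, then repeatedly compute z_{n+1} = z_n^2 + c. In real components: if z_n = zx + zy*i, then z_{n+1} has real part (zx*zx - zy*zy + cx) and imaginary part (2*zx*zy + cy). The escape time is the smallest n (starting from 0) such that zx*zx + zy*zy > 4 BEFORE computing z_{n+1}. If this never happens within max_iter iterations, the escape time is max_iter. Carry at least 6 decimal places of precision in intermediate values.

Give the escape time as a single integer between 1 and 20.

Answer: 7

Derivation:
z_0 = 0 + 0i, c = -1.8630 + -0.0120i
Iter 1: z = -1.8630 + -0.0120i, |z|^2 = 3.4709
Iter 2: z = 1.6076 + 0.0327i, |z|^2 = 2.5855
Iter 3: z = 0.7204 + 0.0932i, |z|^2 = 0.5276
Iter 4: z = -1.3527 + 0.1222i, |z|^2 = 1.8448
Iter 5: z = -0.0481 + -0.3427i, |z|^2 = 0.1198
Iter 6: z = -1.9782 + 0.0210i, |z|^2 = 3.9135
Iter 7: z = 2.0497 + -0.0949i, |z|^2 = 4.2101
Escaped at iteration 7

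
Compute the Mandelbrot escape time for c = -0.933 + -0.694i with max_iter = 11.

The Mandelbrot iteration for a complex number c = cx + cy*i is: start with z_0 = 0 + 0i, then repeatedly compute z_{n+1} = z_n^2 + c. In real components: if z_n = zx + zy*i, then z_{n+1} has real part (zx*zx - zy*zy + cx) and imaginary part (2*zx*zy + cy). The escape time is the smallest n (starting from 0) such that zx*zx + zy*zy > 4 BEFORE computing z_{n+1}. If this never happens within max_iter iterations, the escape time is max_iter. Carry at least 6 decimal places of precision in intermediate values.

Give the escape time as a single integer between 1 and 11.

z_0 = 0 + 0i, c = -0.9330 + -0.6940i
Iter 1: z = -0.9330 + -0.6940i, |z|^2 = 1.3521
Iter 2: z = -0.5441 + 0.6010i, |z|^2 = 0.6573
Iter 3: z = -0.9981 + -1.3481i, |z|^2 = 2.8135
Iter 4: z = -1.7541 + 1.9970i, |z|^2 = 7.0649
Escaped at iteration 4

Answer: 4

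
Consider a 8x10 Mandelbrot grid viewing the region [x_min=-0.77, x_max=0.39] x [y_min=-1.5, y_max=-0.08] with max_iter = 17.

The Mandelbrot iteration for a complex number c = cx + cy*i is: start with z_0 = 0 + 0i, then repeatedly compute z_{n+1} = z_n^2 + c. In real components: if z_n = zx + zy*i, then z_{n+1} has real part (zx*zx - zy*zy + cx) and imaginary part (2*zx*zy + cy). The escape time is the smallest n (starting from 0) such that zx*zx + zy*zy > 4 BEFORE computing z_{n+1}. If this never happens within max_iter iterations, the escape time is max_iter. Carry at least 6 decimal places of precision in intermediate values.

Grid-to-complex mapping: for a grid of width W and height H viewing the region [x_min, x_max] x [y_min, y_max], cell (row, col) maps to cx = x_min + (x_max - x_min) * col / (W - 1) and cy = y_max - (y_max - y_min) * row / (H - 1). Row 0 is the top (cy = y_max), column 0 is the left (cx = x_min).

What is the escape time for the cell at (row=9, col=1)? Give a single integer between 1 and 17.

z_0 = 0 + 0i, c = -0.6043 + -1.5000i
Iter 1: z = -0.6043 + -1.5000i, |z|^2 = 2.6152
Iter 2: z = -2.4891 + 0.3129i, |z|^2 = 6.2936
Escaped at iteration 2

Answer: 2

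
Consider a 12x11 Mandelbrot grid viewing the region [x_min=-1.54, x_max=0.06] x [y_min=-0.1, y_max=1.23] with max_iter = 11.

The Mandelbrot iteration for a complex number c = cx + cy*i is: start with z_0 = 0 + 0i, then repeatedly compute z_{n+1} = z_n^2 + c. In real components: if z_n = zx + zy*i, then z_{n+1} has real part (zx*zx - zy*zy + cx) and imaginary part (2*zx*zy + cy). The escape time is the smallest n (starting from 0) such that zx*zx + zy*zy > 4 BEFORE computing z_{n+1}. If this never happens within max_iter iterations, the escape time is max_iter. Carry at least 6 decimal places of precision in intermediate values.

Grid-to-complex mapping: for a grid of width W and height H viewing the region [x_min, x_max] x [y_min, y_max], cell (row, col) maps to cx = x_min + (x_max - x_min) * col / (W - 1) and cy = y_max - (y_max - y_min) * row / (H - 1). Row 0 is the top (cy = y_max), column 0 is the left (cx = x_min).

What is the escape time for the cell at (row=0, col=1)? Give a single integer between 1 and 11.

Answer: 2

Derivation:
z_0 = 0 + 0i, c = -1.3945 + 1.2300i
Iter 1: z = -1.3945 + 1.2300i, |z|^2 = 3.4577
Iter 2: z = -0.9627 + -2.2006i, |z|^2 = 5.7693
Escaped at iteration 2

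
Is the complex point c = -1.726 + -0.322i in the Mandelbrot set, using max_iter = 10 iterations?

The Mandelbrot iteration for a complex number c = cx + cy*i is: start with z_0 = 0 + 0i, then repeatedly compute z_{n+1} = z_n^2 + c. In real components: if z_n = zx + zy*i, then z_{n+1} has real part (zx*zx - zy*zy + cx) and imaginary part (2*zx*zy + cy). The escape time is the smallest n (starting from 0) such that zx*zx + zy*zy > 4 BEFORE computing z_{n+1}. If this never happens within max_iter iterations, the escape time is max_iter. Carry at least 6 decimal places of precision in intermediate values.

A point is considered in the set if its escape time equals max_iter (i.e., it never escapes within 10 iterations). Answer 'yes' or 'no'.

z_0 = 0 + 0i, c = -1.7260 + -0.3220i
Iter 1: z = -1.7260 + -0.3220i, |z|^2 = 3.0828
Iter 2: z = 1.1494 + 0.7895i, |z|^2 = 1.9445
Iter 3: z = -1.0283 + 1.4930i, |z|^2 = 3.2864
Iter 4: z = -2.8977 + -3.3924i, |z|^2 = 19.9050
Escaped at iteration 4

Answer: no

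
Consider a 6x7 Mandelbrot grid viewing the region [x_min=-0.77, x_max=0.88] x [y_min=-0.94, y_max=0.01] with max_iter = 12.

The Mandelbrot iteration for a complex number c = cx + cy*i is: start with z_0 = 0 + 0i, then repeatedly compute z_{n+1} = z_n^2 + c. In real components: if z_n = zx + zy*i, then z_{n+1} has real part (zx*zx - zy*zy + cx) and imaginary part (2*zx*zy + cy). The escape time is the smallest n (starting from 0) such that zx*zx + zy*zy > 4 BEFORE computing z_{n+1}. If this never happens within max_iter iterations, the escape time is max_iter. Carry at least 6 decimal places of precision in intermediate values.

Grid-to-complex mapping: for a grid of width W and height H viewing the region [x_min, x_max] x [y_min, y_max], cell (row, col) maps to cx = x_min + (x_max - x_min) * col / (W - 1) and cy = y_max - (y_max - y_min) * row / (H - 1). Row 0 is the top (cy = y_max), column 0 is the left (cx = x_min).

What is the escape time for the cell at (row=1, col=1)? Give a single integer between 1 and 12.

Answer: 12

Derivation:
z_0 = 0 + 0i, c = -0.4400 + -0.1483i
Iter 1: z = -0.4400 + -0.1483i, |z|^2 = 0.2156
Iter 2: z = -0.2684 + -0.0178i, |z|^2 = 0.0724
Iter 3: z = -0.3683 + -0.1388i, |z|^2 = 0.1549
Iter 4: z = -0.3236 + -0.0461i, |z|^2 = 0.1069
Iter 5: z = -0.3374 + -0.1185i, |z|^2 = 0.1279
Iter 6: z = -0.3402 + -0.0684i, |z|^2 = 0.1204
Iter 7: z = -0.3289 + -0.1018i, |z|^2 = 0.1186
Iter 8: z = -0.3422 + -0.0814i, |z|^2 = 0.1237
Iter 9: z = -0.3295 + -0.0927i, |z|^2 = 0.1172
Iter 10: z = -0.3400 + -0.0873i, |z|^2 = 0.1232
Iter 11: z = -0.3320 + -0.0890i, |z|^2 = 0.1182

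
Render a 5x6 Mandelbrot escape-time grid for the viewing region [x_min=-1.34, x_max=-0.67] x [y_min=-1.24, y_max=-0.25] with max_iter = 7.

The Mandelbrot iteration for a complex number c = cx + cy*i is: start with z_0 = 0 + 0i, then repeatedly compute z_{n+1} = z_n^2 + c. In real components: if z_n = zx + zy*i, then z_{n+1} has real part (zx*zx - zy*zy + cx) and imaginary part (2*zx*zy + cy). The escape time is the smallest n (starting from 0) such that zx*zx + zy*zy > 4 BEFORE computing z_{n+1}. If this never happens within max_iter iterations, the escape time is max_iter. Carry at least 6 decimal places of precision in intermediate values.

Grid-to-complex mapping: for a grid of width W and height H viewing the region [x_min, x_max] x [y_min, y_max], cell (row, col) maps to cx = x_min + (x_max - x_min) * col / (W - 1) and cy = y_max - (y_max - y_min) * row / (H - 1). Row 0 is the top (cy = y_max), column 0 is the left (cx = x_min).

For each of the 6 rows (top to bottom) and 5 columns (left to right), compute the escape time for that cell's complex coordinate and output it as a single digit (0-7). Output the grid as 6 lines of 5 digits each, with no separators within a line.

(row=0, col=0): c = -1.3400 + -0.2500i → escape time 7
(row=0, col=1): c = -1.1725 + -0.2500i → escape time 7
(row=0, col=2): c = -1.0050 + -0.2500i → escape time 7
(row=0, col=3): c = -0.8375 + -0.2500i → escape time 7
(row=0, col=4): c = -0.6700 + -0.2500i → escape time 7
(row=1, col=0): c = -1.3400 + -0.4480i → escape time 4
(row=1, col=1): c = -1.1725 + -0.4480i → escape time 6
(row=1, col=2): c = -1.0050 + -0.4480i → escape time 5
(row=1, col=3): c = -0.8375 + -0.4480i → escape time 6
(row=1, col=4): c = -0.6700 + -0.4480i → escape time 7
(row=2, col=0): c = -1.3400 + -0.6460i → escape time 3
(row=2, col=1): c = -1.1725 + -0.6460i → escape time 3
(row=2, col=2): c = -1.0050 + -0.6460i → escape time 4
(row=2, col=3): c = -0.8375 + -0.6460i → escape time 5
(row=2, col=4): c = -0.6700 + -0.6460i → escape time 6
(row=3, col=0): c = -1.3400 + -0.8440i → escape time 3
(row=3, col=1): c = -1.1725 + -0.8440i → escape time 3
(row=3, col=2): c = -1.0050 + -0.8440i → escape time 3
(row=3, col=3): c = -0.8375 + -0.8440i → escape time 4
(row=3, col=4): c = -0.6700 + -0.8440i → escape time 4
(row=4, col=0): c = -1.3400 + -1.0420i → escape time 3
(row=4, col=1): c = -1.1725 + -1.0420i → escape time 3
(row=4, col=2): c = -1.0050 + -1.0420i → escape time 3
(row=4, col=3): c = -0.8375 + -1.0420i → escape time 3
(row=4, col=4): c = -0.6700 + -1.0420i → escape time 3
(row=5, col=0): c = -1.3400 + -1.2400i → escape time 2
(row=5, col=1): c = -1.1725 + -1.2400i → escape time 2
(row=5, col=2): c = -1.0050 + -1.2400i → escape time 3
(row=5, col=3): c = -0.8375 + -1.2400i → escape time 3
(row=5, col=4): c = -0.6700 + -1.2400i → escape time 3

Answer: 77777
46567
33456
33344
33333
22333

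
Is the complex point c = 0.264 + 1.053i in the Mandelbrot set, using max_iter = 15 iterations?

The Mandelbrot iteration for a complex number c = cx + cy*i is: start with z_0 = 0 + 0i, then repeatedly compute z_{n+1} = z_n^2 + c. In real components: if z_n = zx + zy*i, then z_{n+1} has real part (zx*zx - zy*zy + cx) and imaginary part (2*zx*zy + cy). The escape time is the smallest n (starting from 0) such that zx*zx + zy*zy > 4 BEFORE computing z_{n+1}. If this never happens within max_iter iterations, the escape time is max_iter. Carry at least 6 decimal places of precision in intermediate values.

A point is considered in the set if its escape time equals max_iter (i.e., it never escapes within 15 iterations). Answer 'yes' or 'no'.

Answer: no

Derivation:
z_0 = 0 + 0i, c = 0.2640 + 1.0530i
Iter 1: z = 0.2640 + 1.0530i, |z|^2 = 1.1785
Iter 2: z = -0.7751 + 1.6090i, |z|^2 = 3.1896
Iter 3: z = -1.7240 + -1.4413i, |z|^2 = 5.0496
Escaped at iteration 3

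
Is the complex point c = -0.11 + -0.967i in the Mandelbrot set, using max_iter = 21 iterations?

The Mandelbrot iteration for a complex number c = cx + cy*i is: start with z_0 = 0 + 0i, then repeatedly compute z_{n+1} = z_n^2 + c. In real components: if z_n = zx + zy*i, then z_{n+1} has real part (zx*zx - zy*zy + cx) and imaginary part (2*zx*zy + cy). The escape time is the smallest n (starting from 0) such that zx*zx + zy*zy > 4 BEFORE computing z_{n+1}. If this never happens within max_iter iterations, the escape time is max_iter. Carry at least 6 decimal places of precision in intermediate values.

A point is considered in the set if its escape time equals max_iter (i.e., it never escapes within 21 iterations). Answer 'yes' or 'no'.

z_0 = 0 + 0i, c = -0.1100 + -0.9670i
Iter 1: z = -0.1100 + -0.9670i, |z|^2 = 0.9472
Iter 2: z = -1.0330 + -0.7543i, |z|^2 = 1.6360
Iter 3: z = 0.3882 + 0.5913i, |z|^2 = 0.5003
Iter 4: z = -0.3090 + -0.5080i, |z|^2 = 0.3535
Iter 5: z = -0.2726 + -0.6531i, |z|^2 = 0.5009
Iter 6: z = -0.4623 + -0.6109i, |z|^2 = 0.5869
Iter 7: z = -0.2696 + -0.4022i, |z|^2 = 0.2344
Iter 8: z = -0.1991 + -0.7502i, |z|^2 = 0.6024
Iter 9: z = -0.6331 + -0.6683i, |z|^2 = 0.8475
Iter 10: z = -0.1558 + -0.1208i, |z|^2 = 0.0388
Iter 11: z = -0.1003 + -0.9294i, |z|^2 = 0.8738
Iter 12: z = -0.9637 + -0.7805i, |z|^2 = 1.5379
Iter 13: z = 0.2095 + 0.5374i, |z|^2 = 0.3326
Iter 14: z = -0.3549 + -0.7419i, |z|^2 = 0.6763
Iter 15: z = -0.5344 + -0.4405i, |z|^2 = 0.4796
Iter 16: z = -0.0184 + -0.4962i, |z|^2 = 0.2466
Iter 17: z = -0.3559 + -0.9487i, |z|^2 = 1.0268
Iter 18: z = -0.8834 + -0.2917i, |z|^2 = 0.8656
Iter 19: z = 0.5854 + -0.4516i, |z|^2 = 0.5466
Iter 20: z = 0.0287 + -1.4957i, |z|^2 = 2.2380
Did not escape in 21 iterations → in set

Answer: yes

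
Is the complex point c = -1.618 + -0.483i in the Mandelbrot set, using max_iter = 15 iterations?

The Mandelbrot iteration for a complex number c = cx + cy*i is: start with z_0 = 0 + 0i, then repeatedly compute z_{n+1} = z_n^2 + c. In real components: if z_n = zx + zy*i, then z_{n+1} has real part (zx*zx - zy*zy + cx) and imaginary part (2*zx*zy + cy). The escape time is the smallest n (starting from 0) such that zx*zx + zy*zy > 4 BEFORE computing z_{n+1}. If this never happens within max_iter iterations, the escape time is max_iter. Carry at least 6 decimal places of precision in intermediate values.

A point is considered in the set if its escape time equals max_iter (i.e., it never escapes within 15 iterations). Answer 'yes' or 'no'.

z_0 = 0 + 0i, c = -1.6180 + -0.4830i
Iter 1: z = -1.6180 + -0.4830i, |z|^2 = 2.8512
Iter 2: z = 0.7666 + 1.0800i, |z|^2 = 1.7541
Iter 3: z = -2.1966 + 1.1729i, |z|^2 = 6.2010
Escaped at iteration 3

Answer: no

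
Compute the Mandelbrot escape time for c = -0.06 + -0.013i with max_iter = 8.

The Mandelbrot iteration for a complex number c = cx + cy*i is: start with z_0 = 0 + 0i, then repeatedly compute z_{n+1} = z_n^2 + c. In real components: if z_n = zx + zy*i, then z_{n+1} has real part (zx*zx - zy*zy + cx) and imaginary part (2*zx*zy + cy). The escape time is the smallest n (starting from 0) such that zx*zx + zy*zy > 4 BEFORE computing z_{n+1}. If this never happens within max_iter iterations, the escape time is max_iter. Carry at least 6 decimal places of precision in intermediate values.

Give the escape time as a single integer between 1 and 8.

Answer: 8

Derivation:
z_0 = 0 + 0i, c = -0.0600 + -0.0130i
Iter 1: z = -0.0600 + -0.0130i, |z|^2 = 0.0038
Iter 2: z = -0.0566 + -0.0114i, |z|^2 = 0.0033
Iter 3: z = -0.0569 + -0.0117i, |z|^2 = 0.0034
Iter 4: z = -0.0569 + -0.0117i, |z|^2 = 0.0034
Iter 5: z = -0.0569 + -0.0117i, |z|^2 = 0.0034
Iter 6: z = -0.0569 + -0.0117i, |z|^2 = 0.0034
Iter 7: z = -0.0569 + -0.0117i, |z|^2 = 0.0034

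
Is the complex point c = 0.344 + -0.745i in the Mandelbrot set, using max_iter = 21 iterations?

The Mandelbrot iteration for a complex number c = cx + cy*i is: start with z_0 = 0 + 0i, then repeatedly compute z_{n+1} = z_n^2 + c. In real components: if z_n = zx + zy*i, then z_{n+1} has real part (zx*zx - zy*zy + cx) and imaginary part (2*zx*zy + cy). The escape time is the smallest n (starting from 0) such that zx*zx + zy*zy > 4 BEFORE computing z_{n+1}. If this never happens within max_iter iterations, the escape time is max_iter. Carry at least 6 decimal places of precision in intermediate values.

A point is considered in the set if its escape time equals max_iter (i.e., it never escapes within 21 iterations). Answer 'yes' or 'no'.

z_0 = 0 + 0i, c = 0.3440 + -0.7450i
Iter 1: z = 0.3440 + -0.7450i, |z|^2 = 0.6734
Iter 2: z = -0.0927 + -1.2576i, |z|^2 = 1.5900
Iter 3: z = -1.2289 + -0.5119i, |z|^2 = 1.7721
Iter 4: z = 1.5921 + 0.5131i, |z|^2 = 2.7980
Iter 5: z = 2.6155 + 0.8887i, |z|^2 = 7.6308
Escaped at iteration 5

Answer: no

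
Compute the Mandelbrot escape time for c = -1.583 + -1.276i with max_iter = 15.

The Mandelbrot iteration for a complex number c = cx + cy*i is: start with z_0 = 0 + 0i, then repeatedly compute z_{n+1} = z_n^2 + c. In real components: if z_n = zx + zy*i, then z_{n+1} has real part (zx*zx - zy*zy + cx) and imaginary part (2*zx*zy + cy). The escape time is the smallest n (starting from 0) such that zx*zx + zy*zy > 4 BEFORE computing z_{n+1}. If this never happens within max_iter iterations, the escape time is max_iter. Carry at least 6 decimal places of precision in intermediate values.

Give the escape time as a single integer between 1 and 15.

Answer: 1

Derivation:
z_0 = 0 + 0i, c = -1.5830 + -1.2760i
Iter 1: z = -1.5830 + -1.2760i, |z|^2 = 4.1341
Escaped at iteration 1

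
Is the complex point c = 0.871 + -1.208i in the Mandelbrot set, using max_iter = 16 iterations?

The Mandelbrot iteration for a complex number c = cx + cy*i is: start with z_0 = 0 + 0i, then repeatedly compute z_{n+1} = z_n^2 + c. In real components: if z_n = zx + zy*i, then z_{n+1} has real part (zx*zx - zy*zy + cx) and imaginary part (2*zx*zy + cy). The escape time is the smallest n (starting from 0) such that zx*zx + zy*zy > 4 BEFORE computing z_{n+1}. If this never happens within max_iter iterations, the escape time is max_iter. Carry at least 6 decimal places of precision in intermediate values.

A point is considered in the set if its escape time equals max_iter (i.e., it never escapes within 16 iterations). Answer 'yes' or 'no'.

z_0 = 0 + 0i, c = 0.8710 + -1.2080i
Iter 1: z = 0.8710 + -1.2080i, |z|^2 = 2.2179
Iter 2: z = 0.1704 + -3.3123i, |z|^2 = 11.0006
Escaped at iteration 2

Answer: no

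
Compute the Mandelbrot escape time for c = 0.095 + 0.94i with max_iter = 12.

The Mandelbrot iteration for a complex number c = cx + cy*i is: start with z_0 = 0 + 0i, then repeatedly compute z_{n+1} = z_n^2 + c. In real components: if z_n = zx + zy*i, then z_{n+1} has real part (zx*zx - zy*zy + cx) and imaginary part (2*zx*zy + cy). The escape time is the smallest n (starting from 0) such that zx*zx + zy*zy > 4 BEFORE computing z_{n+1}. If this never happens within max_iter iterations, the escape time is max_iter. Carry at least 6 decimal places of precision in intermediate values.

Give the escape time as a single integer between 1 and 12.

z_0 = 0 + 0i, c = 0.0950 + 0.9400i
Iter 1: z = 0.0950 + 0.9400i, |z|^2 = 0.8926
Iter 2: z = -0.7796 + 1.1186i, |z|^2 = 1.8590
Iter 3: z = -0.5485 + -0.8041i, |z|^2 = 0.9474
Iter 4: z = -0.2506 + 1.8221i, |z|^2 = 3.3829
Iter 5: z = -3.1623 + 0.0266i, |z|^2 = 10.0005
Escaped at iteration 5

Answer: 5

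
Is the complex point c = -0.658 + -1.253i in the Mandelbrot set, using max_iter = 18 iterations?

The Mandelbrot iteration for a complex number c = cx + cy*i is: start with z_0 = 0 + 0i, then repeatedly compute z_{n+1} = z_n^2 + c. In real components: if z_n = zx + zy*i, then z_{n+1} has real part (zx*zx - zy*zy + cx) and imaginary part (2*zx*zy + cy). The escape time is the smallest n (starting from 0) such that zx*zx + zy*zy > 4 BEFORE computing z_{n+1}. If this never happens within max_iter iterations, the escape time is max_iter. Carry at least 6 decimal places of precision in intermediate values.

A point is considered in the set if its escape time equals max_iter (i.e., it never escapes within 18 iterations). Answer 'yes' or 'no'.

z_0 = 0 + 0i, c = -0.6580 + -1.2530i
Iter 1: z = -0.6580 + -1.2530i, |z|^2 = 2.0030
Iter 2: z = -1.7950 + 0.3959i, |z|^2 = 3.3790
Iter 3: z = 2.4074 + -2.6745i, |z|^2 = 12.9485
Escaped at iteration 3

Answer: no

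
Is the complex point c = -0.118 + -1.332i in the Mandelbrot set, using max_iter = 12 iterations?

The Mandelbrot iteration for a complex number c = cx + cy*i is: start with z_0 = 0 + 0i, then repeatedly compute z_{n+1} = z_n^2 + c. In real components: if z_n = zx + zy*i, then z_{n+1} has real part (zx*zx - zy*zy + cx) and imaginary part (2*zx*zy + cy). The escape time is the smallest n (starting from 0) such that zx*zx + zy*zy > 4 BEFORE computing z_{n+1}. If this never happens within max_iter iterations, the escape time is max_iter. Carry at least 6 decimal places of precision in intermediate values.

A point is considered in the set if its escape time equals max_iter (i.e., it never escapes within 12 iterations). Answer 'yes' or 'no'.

z_0 = 0 + 0i, c = -0.1180 + -1.3320i
Iter 1: z = -0.1180 + -1.3320i, |z|^2 = 1.7881
Iter 2: z = -1.8783 + -1.0176i, |z|^2 = 4.5636
Escaped at iteration 2

Answer: no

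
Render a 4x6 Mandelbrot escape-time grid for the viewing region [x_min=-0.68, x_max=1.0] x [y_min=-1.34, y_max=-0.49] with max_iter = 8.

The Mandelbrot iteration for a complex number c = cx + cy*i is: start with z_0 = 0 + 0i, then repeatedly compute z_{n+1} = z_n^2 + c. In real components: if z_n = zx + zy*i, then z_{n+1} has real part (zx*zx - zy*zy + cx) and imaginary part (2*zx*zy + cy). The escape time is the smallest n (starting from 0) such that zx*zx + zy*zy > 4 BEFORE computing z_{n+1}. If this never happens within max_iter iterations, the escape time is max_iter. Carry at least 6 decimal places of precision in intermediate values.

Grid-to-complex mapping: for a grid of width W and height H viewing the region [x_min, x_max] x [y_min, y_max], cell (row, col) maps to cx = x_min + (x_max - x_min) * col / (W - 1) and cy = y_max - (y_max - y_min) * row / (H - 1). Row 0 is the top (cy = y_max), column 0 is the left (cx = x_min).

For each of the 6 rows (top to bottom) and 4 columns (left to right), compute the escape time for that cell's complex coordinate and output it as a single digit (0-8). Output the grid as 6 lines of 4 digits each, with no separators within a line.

(row=0, col=0): c = -0.6800 + -0.4900i → escape time 8
(row=0, col=1): c = -0.1200 + -0.4900i → escape time 8
(row=0, col=2): c = 0.4400 + -0.4900i → escape time 6
(row=0, col=3): c = 1.0000 + -0.4900i → escape time 2
(row=1, col=0): c = -0.6800 + -0.6600i → escape time 6
(row=1, col=1): c = -0.1200 + -0.6600i → escape time 8
(row=1, col=2): c = 0.4400 + -0.6600i → escape time 5
(row=1, col=3): c = 1.0000 + -0.6600i → escape time 2
(row=2, col=0): c = -0.6800 + -0.8300i → escape time 4
(row=2, col=1): c = -0.1200 + -0.8300i → escape time 8
(row=2, col=2): c = 0.4400 + -0.8300i → escape time 3
(row=2, col=3): c = 1.0000 + -0.8300i → escape time 2
(row=3, col=0): c = -0.6800 + -1.0000i → escape time 4
(row=3, col=1): c = -0.1200 + -1.0000i → escape time 8
(row=3, col=2): c = 0.4400 + -1.0000i → escape time 3
(row=3, col=3): c = 1.0000 + -1.0000i → escape time 2
(row=4, col=0): c = -0.6800 + -1.1700i → escape time 3
(row=4, col=1): c = -0.1200 + -1.1700i → escape time 4
(row=4, col=2): c = 0.4400 + -1.1700i → escape time 2
(row=4, col=3): c = 1.0000 + -1.1700i → escape time 2
(row=5, col=0): c = -0.6800 + -1.3400i → escape time 2
(row=5, col=1): c = -0.1200 + -1.3400i → escape time 2
(row=5, col=2): c = 0.4400 + -1.3400i → escape time 2
(row=5, col=3): c = 1.0000 + -1.3400i → escape time 2

Answer: 8862
6852
4832
4832
3422
2222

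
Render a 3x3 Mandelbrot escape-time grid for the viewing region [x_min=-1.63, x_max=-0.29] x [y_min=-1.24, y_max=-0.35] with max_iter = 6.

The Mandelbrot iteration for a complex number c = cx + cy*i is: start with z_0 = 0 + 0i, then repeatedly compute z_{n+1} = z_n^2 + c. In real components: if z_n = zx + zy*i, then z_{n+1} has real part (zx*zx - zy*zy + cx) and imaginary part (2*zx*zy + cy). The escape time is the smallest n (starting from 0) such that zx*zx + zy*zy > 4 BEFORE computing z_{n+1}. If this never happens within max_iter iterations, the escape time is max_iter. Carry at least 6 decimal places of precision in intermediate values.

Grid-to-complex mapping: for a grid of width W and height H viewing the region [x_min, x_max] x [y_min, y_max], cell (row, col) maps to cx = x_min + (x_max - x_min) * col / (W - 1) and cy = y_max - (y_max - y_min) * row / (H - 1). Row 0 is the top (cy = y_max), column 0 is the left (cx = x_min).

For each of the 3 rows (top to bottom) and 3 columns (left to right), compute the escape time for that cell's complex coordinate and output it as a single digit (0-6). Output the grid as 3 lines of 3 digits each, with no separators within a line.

(row=0, col=0): c = -1.6300 + -0.3500i → escape time 4
(row=0, col=1): c = -0.9600 + -0.3500i → escape time 6
(row=0, col=2): c = -0.2900 + -0.3500i → escape time 6
(row=1, col=0): c = -1.6300 + -0.7950i → escape time 3
(row=1, col=1): c = -0.9600 + -0.7950i → escape time 3
(row=1, col=2): c = -0.2900 + -0.7950i → escape time 6
(row=2, col=0): c = -1.6300 + -1.2400i → escape time 1
(row=2, col=1): c = -0.9600 + -1.2400i → escape time 3
(row=2, col=2): c = -0.2900 + -1.2400i → escape time 3

Answer: 466
336
133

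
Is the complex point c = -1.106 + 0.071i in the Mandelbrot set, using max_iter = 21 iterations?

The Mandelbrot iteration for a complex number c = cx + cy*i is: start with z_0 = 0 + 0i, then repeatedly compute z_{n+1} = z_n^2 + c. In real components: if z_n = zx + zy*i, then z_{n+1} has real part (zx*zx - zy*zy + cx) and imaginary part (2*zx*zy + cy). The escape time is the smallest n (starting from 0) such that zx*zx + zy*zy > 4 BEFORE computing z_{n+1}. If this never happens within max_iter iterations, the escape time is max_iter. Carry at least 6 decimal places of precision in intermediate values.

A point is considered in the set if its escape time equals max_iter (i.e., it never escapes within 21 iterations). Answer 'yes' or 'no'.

z_0 = 0 + 0i, c = -1.1060 + 0.0710i
Iter 1: z = -1.1060 + 0.0710i, |z|^2 = 1.2283
Iter 2: z = 0.1122 + -0.0861i, |z|^2 = 0.0200
Iter 3: z = -1.1008 + 0.0517i, |z|^2 = 1.2145
Iter 4: z = 0.1031 + -0.0428i, |z|^2 = 0.0125
Iter 5: z = -1.0972 + 0.0622i, |z|^2 = 1.2077
Iter 6: z = 0.0940 + -0.0654i, |z|^2 = 0.0131
Iter 7: z = -1.1014 + 0.0587i, |z|^2 = 1.2166
Iter 8: z = 0.1037 + -0.0583i, |z|^2 = 0.0142
Iter 9: z = -1.0986 + 0.0589i, |z|^2 = 1.2105
Iter 10: z = 0.0975 + -0.0584i, |z|^2 = 0.0129
Iter 11: z = -1.0999 + 0.0596i, |z|^2 = 1.2133
Iter 12: z = 0.1002 + -0.0601i, |z|^2 = 0.0137
Iter 13: z = -1.0996 + 0.0589i, |z|^2 = 1.2125
Iter 14: z = 0.0996 + -0.0586i, |z|^2 = 0.0134
Iter 15: z = -1.0995 + 0.0593i, |z|^2 = 1.2125
Iter 16: z = 0.0994 + -0.0595i, |z|^2 = 0.0134
Iter 17: z = -1.0996 + 0.0592i, |z|^2 = 1.2127
Iter 18: z = 0.0997 + -0.0591i, |z|^2 = 0.0134
Iter 19: z = -1.0996 + 0.0592i, |z|^2 = 1.2125
Iter 20: z = 0.0995 + -0.0592i, |z|^2 = 0.0134
Did not escape in 21 iterations → in set

Answer: yes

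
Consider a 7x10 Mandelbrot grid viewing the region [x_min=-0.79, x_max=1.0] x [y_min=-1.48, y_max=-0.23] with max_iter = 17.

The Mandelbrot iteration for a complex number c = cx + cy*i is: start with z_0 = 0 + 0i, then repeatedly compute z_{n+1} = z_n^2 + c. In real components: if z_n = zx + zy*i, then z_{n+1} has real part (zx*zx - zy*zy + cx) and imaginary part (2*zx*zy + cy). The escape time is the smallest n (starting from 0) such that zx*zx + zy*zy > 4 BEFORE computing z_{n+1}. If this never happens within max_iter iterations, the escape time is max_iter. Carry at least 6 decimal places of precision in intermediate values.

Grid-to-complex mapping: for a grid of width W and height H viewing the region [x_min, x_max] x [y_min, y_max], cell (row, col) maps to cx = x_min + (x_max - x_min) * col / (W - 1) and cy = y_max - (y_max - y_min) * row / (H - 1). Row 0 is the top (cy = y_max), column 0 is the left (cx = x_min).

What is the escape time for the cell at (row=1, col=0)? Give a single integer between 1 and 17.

Answer: 8

Derivation:
z_0 = 0 + 0i, c = -0.7900 + -0.3689i
Iter 1: z = -0.7900 + -0.3689i, |z|^2 = 0.7602
Iter 2: z = -0.3020 + 0.2140i, |z|^2 = 0.1370
Iter 3: z = -0.7446 + -0.4981i, |z|^2 = 0.8025
Iter 4: z = -0.4837 + 0.3729i, |z|^2 = 0.3730
Iter 5: z = -0.6951 + -0.7296i, |z|^2 = 1.0155
Iter 6: z = -0.8392 + 0.6454i, |z|^2 = 1.1208
Iter 7: z = -0.5022 + -1.4521i, |z|^2 = 2.3609
Iter 8: z = -2.6464 + 1.0897i, |z|^2 = 8.1910
Escaped at iteration 8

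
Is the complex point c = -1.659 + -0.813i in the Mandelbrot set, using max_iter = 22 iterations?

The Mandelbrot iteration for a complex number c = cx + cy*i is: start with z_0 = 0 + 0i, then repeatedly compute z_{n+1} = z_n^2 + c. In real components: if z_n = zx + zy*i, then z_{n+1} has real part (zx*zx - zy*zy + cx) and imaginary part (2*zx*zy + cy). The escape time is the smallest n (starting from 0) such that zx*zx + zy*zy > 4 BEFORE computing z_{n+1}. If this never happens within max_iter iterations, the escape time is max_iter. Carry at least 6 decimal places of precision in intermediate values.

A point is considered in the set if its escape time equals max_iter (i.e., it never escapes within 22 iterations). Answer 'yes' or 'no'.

Answer: no

Derivation:
z_0 = 0 + 0i, c = -1.6590 + -0.8130i
Iter 1: z = -1.6590 + -0.8130i, |z|^2 = 3.4132
Iter 2: z = 0.4323 + 1.8845i, |z|^2 = 3.7384
Iter 3: z = -5.0236 + 0.8164i, |z|^2 = 25.9028
Escaped at iteration 3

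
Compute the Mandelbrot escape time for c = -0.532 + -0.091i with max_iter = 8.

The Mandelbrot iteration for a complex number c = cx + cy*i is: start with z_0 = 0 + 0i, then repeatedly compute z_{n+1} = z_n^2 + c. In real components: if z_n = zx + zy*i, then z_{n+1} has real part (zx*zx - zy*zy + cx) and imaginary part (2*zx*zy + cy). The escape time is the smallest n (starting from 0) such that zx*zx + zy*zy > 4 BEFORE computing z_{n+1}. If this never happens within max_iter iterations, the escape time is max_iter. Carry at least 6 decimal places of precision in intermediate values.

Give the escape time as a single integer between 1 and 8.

Answer: 8

Derivation:
z_0 = 0 + 0i, c = -0.5320 + -0.0910i
Iter 1: z = -0.5320 + -0.0910i, |z|^2 = 0.2913
Iter 2: z = -0.2573 + 0.0058i, |z|^2 = 0.0662
Iter 3: z = -0.4659 + -0.0940i, |z|^2 = 0.2259
Iter 4: z = -0.3238 + -0.0034i, |z|^2 = 0.1049
Iter 5: z = -0.4272 + -0.0888i, |z|^2 = 0.1903
Iter 6: z = -0.3574 + -0.0152i, |z|^2 = 0.1280
Iter 7: z = -0.4045 + -0.0802i, |z|^2 = 0.1700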